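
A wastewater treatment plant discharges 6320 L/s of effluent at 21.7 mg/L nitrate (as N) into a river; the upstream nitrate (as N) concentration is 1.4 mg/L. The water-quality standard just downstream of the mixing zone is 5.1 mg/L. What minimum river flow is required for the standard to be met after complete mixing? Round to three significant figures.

28400 L/s

Set C_mix = 5.1: (Q·1.400 + 6320·21.70) / (Q + 6320) = 5.1
→ Q = 6320·(21.70 − 5.1)/(5.1 − 1.400) = 28350 L/s.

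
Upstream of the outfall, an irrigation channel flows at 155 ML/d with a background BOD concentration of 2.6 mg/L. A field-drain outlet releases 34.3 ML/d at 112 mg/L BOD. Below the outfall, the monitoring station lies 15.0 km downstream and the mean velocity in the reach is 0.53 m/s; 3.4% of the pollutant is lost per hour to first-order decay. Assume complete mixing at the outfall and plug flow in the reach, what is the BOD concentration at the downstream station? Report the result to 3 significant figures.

17.1 mg/L

Flow-weighted average: C = (155.0·2.600 + 34.30·112.0) / 189.3 = 4245/189.3 = 22.42 mg/L.
Travel time t = 15.0·1000 / 0.53 = 28300 s = 7.862 h.
3.4%/h lost → k = −ln(1 − 0.034) = 0.03459 h⁻¹.
Decay over the reach: 22.42·exp(−kt) = 22.42·0.7619 = 17.08 mg/L.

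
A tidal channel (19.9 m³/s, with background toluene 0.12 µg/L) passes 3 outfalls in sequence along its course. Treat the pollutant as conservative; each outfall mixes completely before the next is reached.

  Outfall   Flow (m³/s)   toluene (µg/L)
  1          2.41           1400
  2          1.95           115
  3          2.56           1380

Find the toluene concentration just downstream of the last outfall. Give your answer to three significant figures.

266 µg/L

Outfall 1: combined Q = 22.31 m³/s; C = (19.90·0.1200 + 2.410·1400)/22.31 = 151.3 µg/L.
Outfall 2: combined Q = 24.26 m³/s; C = (22.31·151.3 + 1.950·115.0)/24.26 = 148.4 µg/L.
Outfall 3: combined Q = 26.82 m³/s; C = (24.26·148.4 + 2.560·1380)/26.82 = 266.0 µg/L.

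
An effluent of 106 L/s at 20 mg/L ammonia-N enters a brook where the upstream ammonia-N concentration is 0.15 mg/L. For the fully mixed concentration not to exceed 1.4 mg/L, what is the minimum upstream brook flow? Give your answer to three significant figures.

Set C_mix = 1.4: (Q·0.1500 + 106.0·20.00) / (Q + 106.0) = 1.4
→ Q = 106.0·(20.00 − 1.4)/(1.4 − 0.1500) = 1577 L/s.

1580 L/s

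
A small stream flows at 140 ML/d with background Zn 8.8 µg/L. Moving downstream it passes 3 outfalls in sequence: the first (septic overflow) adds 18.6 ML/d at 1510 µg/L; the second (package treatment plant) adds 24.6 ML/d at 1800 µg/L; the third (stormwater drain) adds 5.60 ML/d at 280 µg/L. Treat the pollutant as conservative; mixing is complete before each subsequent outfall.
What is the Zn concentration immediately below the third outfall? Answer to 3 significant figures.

After outfall 1: Q = 140.0 + 18.60 = 158.6 ML/d; C = (140.0·8.800 + 18.60·1510)/158.6 = 184.9 µg/L.
After outfall 2: Q = 158.6 + 24.60 = 183.2 ML/d; C = (158.6·184.9 + 24.60·1800)/183.2 = 401.7 µg/L.
After outfall 3: Q = 183.2 + 5.600 = 188.8 ML/d; C = (183.2·401.7 + 5.600·280.0)/188.8 = 398.1 µg/L.

398 µg/L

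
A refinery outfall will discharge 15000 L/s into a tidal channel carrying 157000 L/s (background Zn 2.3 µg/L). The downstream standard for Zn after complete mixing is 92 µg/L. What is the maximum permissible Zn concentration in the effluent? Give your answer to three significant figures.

At the limit, (Qr·Cr + Qe·Cₑ)/(Qr + Qe) = 92:
Cₑ = (172000·92 − 157000·2.300) / 15000 = 1031 µg/L.

1030 µg/L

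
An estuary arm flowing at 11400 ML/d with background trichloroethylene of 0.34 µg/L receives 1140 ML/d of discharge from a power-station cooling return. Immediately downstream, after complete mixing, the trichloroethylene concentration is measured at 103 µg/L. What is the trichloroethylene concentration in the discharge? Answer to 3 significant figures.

Mass balance: 11400·0.3400 + 1140·Cₑ = 12540·103.0
→ Cₑ = (12540·103.0 − 11400·0.3400) / 1140 = 1130 µg/L.

1130 µg/L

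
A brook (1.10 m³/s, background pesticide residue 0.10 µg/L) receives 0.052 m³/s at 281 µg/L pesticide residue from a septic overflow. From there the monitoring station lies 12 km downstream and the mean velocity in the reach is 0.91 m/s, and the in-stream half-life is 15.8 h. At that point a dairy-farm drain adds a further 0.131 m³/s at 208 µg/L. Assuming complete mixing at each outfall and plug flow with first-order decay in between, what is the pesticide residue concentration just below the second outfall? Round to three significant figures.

Conservation of mass: C = (1.100·0.1000 + 0.05200·281.0) / 1.152 = 14.72/1.152 = 12.78 µg/L; combined flow 1.152 m³/s.
Travel time t = 12·1000 / 0.91 = 13190 s = 3.663 h.
Half-life 15.8 h → k = ln 2 / 15.8 = 0.04387 h⁻¹ = 1.053 d⁻¹.
Applying C = C₀e^(−kt): 12.78 × 0.8516 = 10.88 µg/L.
At the second outfall, C = (1.152·10.88 + 0.1310·208.0) / (1.152 + 0.1310) = 31.01 µg/L.

31.0 µg/L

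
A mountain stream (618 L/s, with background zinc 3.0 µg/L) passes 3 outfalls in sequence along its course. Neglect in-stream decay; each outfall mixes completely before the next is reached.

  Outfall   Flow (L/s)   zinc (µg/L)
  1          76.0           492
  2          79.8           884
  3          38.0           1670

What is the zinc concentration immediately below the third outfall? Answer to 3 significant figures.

After outfall 1: Q = 618.0 + 76.00 = 694.0 L/s; C = (618.0·3.000 + 76.00·492.0)/694.0 = 56.55 µg/L.
After outfall 2: Q = 694.0 + 79.80 = 773.8 L/s; C = (694.0·56.55 + 79.80·884.0)/773.8 = 141.9 µg/L.
After outfall 3: Q = 773.8 + 38.00 = 811.8 L/s; C = (773.8·141.9 + 38.00·1670)/811.8 = 213.4 µg/L.

213 µg/L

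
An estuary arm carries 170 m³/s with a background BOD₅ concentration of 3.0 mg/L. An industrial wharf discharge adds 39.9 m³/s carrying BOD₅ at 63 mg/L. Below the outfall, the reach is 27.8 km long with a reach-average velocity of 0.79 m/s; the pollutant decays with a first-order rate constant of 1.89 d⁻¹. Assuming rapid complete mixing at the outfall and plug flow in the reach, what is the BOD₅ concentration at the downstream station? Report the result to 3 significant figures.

Conservation of mass: C = (170.0·3.000 + 39.90·63.00) / 209.9 = 3024/209.9 = 14.41 mg/L.
Travel time t = 27.8·1000 / 0.79 = 35190 s = 9.775 h.
Decay over the reach: 14.41·exp(−kt) = 14.41·0.4631 = 6.671 mg/L.

6.67 mg/L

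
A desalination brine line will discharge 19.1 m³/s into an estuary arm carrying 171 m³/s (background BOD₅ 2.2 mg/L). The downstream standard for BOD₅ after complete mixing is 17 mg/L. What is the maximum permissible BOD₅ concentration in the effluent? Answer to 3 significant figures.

At the limit, (Qr·Cr + Qe·Cₑ)/(Qr + Qe) = 17:
Cₑ = (190.1·17 − 171.0·2.200) / 19.10 = 149.5 mg/L.

150 mg/L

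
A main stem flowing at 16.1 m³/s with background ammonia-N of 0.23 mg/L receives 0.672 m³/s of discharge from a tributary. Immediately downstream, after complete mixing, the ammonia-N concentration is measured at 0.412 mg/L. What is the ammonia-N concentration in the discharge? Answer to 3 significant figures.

Mass balance: 16.10·0.2300 + 0.6720·Cₑ = 16.77·0.4120
→ Cₑ = (16.77·0.4120 − 16.10·0.2300) / 0.6720 = 4.772 mg/L.

4.77 mg/L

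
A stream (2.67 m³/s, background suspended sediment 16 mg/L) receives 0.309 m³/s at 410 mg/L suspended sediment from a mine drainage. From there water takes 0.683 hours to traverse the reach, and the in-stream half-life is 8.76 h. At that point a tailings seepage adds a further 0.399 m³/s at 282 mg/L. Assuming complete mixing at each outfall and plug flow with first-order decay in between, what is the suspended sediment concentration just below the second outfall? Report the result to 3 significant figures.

80.8 mg/L

After mixing, C = (2.670·16.00 + 0.3090·410.0) / 2.979 = 169.4/2.979 = 56.87 mg/L; combined flow 2.979 m³/s.
Half-life 8.76 h → k = ln 2 / 8.76 = 0.07913 h⁻¹ = 1.899 d⁻¹.
After decay, C = 56.87 × e^(−kt) = 56.87 × 0.9474 = 53.88 mg/L.
Second outfall: C = (2.979·53.88 + 0.3990·282.0)/3.378 = 80.82 mg/L.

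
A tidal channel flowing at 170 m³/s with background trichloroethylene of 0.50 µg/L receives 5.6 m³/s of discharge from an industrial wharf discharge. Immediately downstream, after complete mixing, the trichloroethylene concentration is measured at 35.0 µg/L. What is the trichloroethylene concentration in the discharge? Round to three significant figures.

1080 µg/L

Mass balance: 170.0·0.5000 + 5.600·Cₑ = 175.6·35.00
→ Cₑ = (175.6·35.00 − 170.0·0.5000) / 5.600 = 1082 µg/L.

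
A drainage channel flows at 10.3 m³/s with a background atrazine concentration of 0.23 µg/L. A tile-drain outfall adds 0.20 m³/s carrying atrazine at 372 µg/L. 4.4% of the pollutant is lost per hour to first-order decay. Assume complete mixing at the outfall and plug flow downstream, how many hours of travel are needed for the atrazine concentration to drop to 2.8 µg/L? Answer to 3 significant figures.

21.3 h

Flow-weighted average: C = (10.30·0.2300 + 0.2000·372.0) / 10.50 = 76.77/10.50 = 7.311 µg/L.
4.4%/h lost → k = −ln(1 − 0.044) = 0.04500 h⁻¹.
7.311·exp(−k·t) = 2.8 → t = ln(7.311/2.8)/k = 76790 s = 21.33 h.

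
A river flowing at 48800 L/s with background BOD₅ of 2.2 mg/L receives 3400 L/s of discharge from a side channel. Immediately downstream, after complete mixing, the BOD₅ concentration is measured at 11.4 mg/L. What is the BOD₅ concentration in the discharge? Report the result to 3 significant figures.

Mass balance: 48800·2.200 + 3400·Cₑ = 52200·11.40
→ Cₑ = (52200·11.40 − 48800·2.200) / 3400 = 143.4 mg/L.

143 mg/L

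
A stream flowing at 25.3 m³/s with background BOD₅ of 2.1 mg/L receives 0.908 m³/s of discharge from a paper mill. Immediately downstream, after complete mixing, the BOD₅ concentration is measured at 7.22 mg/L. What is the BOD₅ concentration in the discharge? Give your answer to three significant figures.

Mass balance: 25.30·2.100 + 0.9080·Cₑ = 26.21·7.220
→ Cₑ = (26.21·7.220 − 25.30·2.100) / 0.9080 = 149.9 mg/L.

150 mg/L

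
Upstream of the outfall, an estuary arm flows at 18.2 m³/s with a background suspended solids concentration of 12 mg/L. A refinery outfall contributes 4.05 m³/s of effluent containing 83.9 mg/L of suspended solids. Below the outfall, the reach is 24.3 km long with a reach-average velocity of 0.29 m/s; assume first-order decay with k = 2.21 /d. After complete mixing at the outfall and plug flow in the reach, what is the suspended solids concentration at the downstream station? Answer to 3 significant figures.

2.94 mg/L

Flow-weighted average: C = (18.20·12.00 + 4.050·83.90) / 22.25 = 558.2/22.25 = 25.09 mg/L.
Travel time t = 24.3·1000 / 0.29 = 83790 s = 23.28 h.
Applying C = C₀e^(−kt): 25.09 × 0.1173 = 2.942 mg/L.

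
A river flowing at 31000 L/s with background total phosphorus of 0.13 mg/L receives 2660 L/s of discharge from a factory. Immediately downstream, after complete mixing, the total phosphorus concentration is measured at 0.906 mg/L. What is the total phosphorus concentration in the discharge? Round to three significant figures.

9.95 mg/L

Mass balance: 31000·0.1300 + 2660·Cₑ = 33660·0.9060
→ Cₑ = (33660·0.9060 − 31000·0.1300) / 2660 = 9.950 mg/L.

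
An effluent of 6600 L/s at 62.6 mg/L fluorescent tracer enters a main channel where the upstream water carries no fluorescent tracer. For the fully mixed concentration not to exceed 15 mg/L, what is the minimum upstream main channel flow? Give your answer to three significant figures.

20900 L/s

Set C_mix = 15: (Q·0 + 6600·62.60) / (Q + 6600) = 15
→ Q = 6600·(62.60 − 15)/(15 − 0) = 20940 L/s.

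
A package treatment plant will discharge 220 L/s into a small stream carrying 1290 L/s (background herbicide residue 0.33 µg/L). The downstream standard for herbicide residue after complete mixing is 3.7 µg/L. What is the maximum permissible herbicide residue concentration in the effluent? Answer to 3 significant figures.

23.5 µg/L

At the limit, (Qr·Cr + Qe·Cₑ)/(Qr + Qe) = 3.7:
Cₑ = (1510·3.7 − 1290·0.3300) / 220.0 = 23.46 µg/L.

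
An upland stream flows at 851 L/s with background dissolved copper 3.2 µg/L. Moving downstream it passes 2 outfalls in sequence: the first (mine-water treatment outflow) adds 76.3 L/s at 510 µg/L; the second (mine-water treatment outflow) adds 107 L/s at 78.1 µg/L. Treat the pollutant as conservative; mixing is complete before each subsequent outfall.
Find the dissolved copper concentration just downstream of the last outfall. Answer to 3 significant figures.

48.3 µg/L

After outfall 1: Q = 851.0 + 76.30 = 927.3 L/s; C = (851.0·3.200 + 76.30·510.0)/927.3 = 44.90 µg/L.
After outfall 2: Q = 927.3 + 107.0 = 1034 L/s; C = (927.3·44.90 + 107.0·78.10)/1034 = 48.34 µg/L.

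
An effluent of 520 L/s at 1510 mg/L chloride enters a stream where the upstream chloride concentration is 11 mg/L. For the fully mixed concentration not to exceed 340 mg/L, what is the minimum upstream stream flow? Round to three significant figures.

1850 L/s

Set C_mix = 340: (Q·11.00 + 520.0·1510) / (Q + 520.0) = 340
→ Q = 520.0·(1510 − 340)/(340 − 11.00) = 1849 L/s.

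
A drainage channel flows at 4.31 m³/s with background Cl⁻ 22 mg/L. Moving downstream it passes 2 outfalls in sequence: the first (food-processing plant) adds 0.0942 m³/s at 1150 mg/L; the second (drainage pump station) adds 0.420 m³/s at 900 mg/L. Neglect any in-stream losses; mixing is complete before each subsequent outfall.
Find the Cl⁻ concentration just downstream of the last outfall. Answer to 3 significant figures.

Below outfall 1: Q → 4.404 m³/s, C = (4.310·22.00 + 0.09420·1150)/4.404 = 46.13 mg/L.
Below outfall 2: Q → 4.824 m³/s, C = (4.404·46.13 + 0.4200·900.0)/4.824 = 120.5 mg/L.

120 mg/L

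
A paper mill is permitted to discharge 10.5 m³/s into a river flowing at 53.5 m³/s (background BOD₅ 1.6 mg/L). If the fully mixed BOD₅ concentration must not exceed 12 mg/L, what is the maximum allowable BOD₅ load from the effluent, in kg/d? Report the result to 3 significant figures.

59000 kg/d

Mass balance at the limit: 53.50·1.600 + 10.50·Cₑ = 64.00·12 → Cₑ = 64.99 mg/L.
Load = 10.50 m³/s × 64.99 g/m³ × 86 400 s/d = 58960 kg/d.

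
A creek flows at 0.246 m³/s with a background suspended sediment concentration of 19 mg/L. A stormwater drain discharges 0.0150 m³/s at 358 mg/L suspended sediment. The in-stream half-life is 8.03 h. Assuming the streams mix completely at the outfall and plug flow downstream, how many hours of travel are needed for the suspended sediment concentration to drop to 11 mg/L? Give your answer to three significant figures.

14.5 h

Mixed concentration C = ΣQC/ΣQ = (0.2460·19.00 + 0.01500·358.0) / 0.2610 = 10.04/0.2610 = 38.48 mg/L.
Half-life 8.03 h → k = ln 2 / 8.03 = 0.08632 h⁻¹ = 2.072 d⁻¹.
38.48·exp(−k·t) = 11 → t = ln(38.48/11)/k = 52230 s = 14.51 h.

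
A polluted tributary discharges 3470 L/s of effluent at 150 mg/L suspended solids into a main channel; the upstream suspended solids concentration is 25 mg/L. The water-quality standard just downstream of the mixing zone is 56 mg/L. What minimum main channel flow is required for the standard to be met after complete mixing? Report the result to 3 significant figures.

Set C_mix = 56: (Q·25.00 + 3470·150.0) / (Q + 3470) = 56
→ Q = 3470·(150.0 − 56)/(56 − 25.00) = 10520 L/s.

10500 L/s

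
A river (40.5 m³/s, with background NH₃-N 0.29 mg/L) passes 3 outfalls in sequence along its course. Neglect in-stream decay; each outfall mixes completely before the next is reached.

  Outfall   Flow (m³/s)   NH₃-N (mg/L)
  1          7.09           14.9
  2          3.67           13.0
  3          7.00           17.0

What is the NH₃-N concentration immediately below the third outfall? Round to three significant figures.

Outfall 1: combined Q = 47.59 m³/s; C = (40.50·0.2900 + 7.090·14.90)/47.59 = 2.467 mg/L.
Outfall 2: combined Q = 51.26 m³/s; C = (47.59·2.467 + 3.670·13.00)/51.26 = 3.221 mg/L.
Outfall 3: combined Q = 58.26 m³/s; C = (51.26·3.221 + 7.000·17.00)/58.26 = 4.876 mg/L.

4.88 mg/L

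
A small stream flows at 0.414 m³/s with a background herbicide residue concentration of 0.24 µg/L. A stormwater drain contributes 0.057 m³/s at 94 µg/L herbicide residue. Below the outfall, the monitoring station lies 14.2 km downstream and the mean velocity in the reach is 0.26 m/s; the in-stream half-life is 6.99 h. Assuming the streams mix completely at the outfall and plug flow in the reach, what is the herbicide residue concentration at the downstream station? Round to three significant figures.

2.57 µg/L

Conservation of mass: C = (0.4140·0.2400 + 0.05700·94.00) / 0.4710 = 5.457/0.4710 = 11.59 µg/L.
Travel time t = 14.2·1000 / 0.26 = 54620 s = 15.17 h.
Half-life 6.99 h → k = ln 2 / 6.99 = 0.09916 h⁻¹ = 2.380 d⁻¹.
Applying C = C₀e^(−kt): 11.59 × 0.2222 = 2.574 µg/L.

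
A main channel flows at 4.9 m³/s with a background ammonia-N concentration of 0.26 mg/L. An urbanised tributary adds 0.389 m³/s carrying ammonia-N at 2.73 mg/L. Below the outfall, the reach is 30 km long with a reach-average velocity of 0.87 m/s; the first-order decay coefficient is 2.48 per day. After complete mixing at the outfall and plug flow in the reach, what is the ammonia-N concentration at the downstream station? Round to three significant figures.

0.164 mg/L

Flow-weighted average: C = (4.900·0.2600 + 0.3890·2.730) / 5.289 = 2.336/5.289 = 0.4417 mg/L.
Travel time t = 30·1000 / 0.87 = 34480 s = 9.579 h.
Decay over the reach: 0.4417·exp(−kt) = 0.4417·0.3717 = 0.1641 mg/L.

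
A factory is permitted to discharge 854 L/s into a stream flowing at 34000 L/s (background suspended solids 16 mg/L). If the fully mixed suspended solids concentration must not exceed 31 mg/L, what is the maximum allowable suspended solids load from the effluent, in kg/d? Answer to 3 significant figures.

46400 kg/d

Mass balance at the limit: 34000·16.00 + 854.0·Cₑ = 34850·31 → Cₑ = 628.2 mg/L.
854.0 L/s = 0.8540 m³/s. Load = 0.8540 m³/s × 628.2 g/m³ × 86 400 s/d = 46350 kg/d.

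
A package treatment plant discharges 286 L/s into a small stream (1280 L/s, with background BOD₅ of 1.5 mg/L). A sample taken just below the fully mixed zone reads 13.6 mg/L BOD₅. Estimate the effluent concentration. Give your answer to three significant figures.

Mass balance: 1280·1.500 + 286.0·Cₑ = 1566·13.60
→ Cₑ = (1566·13.60 − 1280·1.500) / 286.0 = 67.75 mg/L.

67.8 mg/L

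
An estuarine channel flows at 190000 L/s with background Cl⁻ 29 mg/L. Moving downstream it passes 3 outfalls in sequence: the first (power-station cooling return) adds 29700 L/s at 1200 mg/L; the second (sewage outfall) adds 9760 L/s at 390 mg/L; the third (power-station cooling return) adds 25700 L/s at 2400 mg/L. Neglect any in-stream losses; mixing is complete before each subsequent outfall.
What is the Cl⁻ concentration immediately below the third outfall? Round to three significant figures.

418 mg/L

After outfall 1: Q = 190000 + 29700 = 219700 L/s; C = (190000·29.00 + 29700·1200)/219700 = 187.3 mg/L.
After outfall 2: Q = 219700 + 9760 = 229500 L/s; C = (219700·187.3 + 9760·390.0)/229500 = 195.9 mg/L.
After outfall 3: Q = 229500 + 25700 = 255200 L/s; C = (229500·195.9 + 25700·2400)/255200 = 417.9 mg/L.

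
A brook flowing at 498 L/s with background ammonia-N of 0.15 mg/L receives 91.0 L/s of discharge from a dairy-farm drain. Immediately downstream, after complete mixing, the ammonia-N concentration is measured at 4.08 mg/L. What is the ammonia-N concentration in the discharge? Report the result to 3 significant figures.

Mass balance: 498.0·0.1500 + 91.00·Cₑ = 589.0·4.080
→ Cₑ = (589.0·4.080 − 498.0·0.1500) / 91.00 = 25.59 mg/L.

25.6 mg/L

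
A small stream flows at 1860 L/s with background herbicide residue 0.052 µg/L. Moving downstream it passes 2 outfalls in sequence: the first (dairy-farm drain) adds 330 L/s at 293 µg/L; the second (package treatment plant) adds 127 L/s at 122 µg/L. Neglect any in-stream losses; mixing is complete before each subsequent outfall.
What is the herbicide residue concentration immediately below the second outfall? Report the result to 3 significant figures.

48.5 µg/L

Outfall 1: combined Q = 2190 L/s; C = (1860·0.05200 + 330.0·293.0)/2190 = 44.19 µg/L.
Outfall 2: combined Q = 2317 L/s; C = (2190·44.19 + 127.0·122.0)/2317 = 48.46 µg/L.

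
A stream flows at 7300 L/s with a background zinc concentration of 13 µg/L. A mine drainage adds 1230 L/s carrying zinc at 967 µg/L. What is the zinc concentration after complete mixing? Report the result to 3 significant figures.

151 µg/L

Mass balance: C = (7300·13.00 + 1230·967.0) / 8530 = 1284000/8530 = 150.6 µg/L.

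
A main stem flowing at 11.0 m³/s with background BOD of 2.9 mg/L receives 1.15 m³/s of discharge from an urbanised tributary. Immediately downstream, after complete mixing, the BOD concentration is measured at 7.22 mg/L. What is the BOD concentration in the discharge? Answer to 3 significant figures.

48.5 mg/L

Mass balance: 11.00·2.900 + 1.150·Cₑ = 12.15·7.220
→ Cₑ = (12.15·7.220 − 11.00·2.900) / 1.150 = 48.54 mg/L.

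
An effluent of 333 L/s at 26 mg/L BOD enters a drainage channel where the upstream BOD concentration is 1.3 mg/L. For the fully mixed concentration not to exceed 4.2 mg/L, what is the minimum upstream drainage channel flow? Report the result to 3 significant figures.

2500 L/s

Set C_mix = 4.2: (Q·1.300 + 333.0·26.00) / (Q + 333.0) = 4.2
→ Q = 333.0·(26.00 − 4.2)/(4.2 − 1.300) = 2503 L/s.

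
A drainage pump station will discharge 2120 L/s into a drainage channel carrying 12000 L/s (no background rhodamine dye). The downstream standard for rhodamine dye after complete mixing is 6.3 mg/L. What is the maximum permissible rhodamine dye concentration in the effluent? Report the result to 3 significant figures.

At the limit, (Qr·Cr + Qe·Cₑ)/(Qr + Qe) = 6.3:
Cₑ = (14120·6.3 − 12000·0) / 2120 = 41.96 mg/L.

42.0 mg/L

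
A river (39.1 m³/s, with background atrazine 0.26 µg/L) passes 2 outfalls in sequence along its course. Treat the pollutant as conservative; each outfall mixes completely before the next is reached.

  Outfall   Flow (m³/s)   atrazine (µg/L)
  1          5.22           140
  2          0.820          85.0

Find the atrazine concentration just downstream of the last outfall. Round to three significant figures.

18.0 µg/L

After outfall 1: Q = 39.10 + 5.220 = 44.32 m³/s; C = (39.10·0.2600 + 5.220·140.0)/44.32 = 16.72 µg/L.
After outfall 2: Q = 44.32 + 0.8200 = 45.14 m³/s; C = (44.32·16.72 + 0.8200·85.00)/45.14 = 17.96 µg/L.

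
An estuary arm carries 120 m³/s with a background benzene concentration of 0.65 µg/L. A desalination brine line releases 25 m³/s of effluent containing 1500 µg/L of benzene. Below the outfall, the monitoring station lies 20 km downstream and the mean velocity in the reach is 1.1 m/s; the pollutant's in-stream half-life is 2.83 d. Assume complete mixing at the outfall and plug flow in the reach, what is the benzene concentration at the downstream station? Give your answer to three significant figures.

Flow-weighted average: C = (120.0·0.6500 + 25.00·1500) / 145.0 = 37580/145.0 = 259.2 µg/L.
Travel time t = 20·1000 / 1.1 = 18180 s = 5.051 h.
Half-life 2.83 d → k = ln 2 / 2.83 = 0.2449 d⁻¹.
First-order decay: C = 259.2·exp(−k·t) = 259.2·0.9498 = 246.1 µg/L.

246 µg/L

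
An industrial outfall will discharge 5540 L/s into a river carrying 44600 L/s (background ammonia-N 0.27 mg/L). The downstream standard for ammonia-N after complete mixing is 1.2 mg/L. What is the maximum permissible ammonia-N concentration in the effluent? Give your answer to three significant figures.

8.69 mg/L

At the limit, (Qr·Cr + Qe·Cₑ)/(Qr + Qe) = 1.2:
Cₑ = (50140·1.2 − 44600·0.2700) / 5540 = 8.687 mg/L.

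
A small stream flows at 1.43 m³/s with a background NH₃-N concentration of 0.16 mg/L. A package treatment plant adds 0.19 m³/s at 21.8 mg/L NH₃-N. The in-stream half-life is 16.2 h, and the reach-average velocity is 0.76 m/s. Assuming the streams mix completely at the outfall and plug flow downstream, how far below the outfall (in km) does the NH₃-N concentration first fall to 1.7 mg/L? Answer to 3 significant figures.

29.5 km

Flow-weighted average: C = (1.430·0.1600 + 0.1900·21.80) / 1.620 = 4.371/1.620 = 2.698 mg/L.
Half-life 16.2 h → k = ln 2 / 16.2 = 0.04279 h⁻¹ = 1.027 d⁻¹.
Set 2.698·exp(−k·t) = 1.7 → t = ln(2.698/1.7)/k = 38860 s = 10.80 h.
Distance = v·t = 0.76·38860 = 29540 m = 29.54 km.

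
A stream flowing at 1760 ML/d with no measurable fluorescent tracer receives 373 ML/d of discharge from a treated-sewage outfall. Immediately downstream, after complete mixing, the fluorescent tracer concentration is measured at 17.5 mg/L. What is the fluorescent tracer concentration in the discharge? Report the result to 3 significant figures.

Mass balance: 1760·0 + 373.0·Cₑ = 2133·17.50
→ Cₑ = (2133·17.50 − 1760·0) / 373.0 = 100.1 mg/L.

100 mg/L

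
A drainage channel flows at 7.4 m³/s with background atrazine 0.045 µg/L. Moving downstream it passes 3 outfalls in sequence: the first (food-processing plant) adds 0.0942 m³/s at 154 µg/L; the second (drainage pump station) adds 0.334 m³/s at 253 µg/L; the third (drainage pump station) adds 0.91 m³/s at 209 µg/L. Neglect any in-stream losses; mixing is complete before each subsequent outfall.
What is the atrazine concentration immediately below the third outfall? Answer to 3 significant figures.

33.1 µg/L

Outfall 1: combined Q = 7.494 m³/s; C = (7.400·0.04500 + 0.09420·154.0)/7.494 = 1.980 µg/L.
Outfall 2: combined Q = 7.828 m³/s; C = (7.494·1.980 + 0.3340·253.0)/7.828 = 12.69 µg/L.
Outfall 3: combined Q = 8.738 m³/s; C = (7.828·12.69 + 0.9100·209.0)/8.738 = 33.13 µg/L.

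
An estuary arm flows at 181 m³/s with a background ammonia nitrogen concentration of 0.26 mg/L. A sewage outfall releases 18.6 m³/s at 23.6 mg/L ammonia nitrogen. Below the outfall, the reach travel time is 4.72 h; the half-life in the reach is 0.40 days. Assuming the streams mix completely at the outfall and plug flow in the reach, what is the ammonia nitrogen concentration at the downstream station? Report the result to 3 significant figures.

1.73 mg/L

Mass balance: C = (181.0·0.2600 + 18.60·23.60) / 199.6 = 486.0/199.6 = 2.435 mg/L.
Half-life 0.40 d → k = ln 2 / 0.40 = 1.733 d⁻¹.
First-order decay: C = 2.435·exp(−k·t) = 2.435·0.7112 = 1.732 mg/L.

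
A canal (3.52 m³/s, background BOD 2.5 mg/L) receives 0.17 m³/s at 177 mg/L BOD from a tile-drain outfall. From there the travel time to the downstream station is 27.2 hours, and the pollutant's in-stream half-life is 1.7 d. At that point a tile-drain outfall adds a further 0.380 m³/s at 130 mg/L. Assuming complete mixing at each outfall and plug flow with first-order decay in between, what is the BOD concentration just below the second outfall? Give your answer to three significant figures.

Flow-weighted average: C = (3.520·2.500 + 0.1700·177.0) / 3.690 = 38.89/3.690 = 10.54 mg/L; combined flow 3.690 m³/s.
Half-life 1.7 d → k = ln 2 / 1.7 = 0.4077 d⁻¹.
Applying C = C₀e^(−kt): 10.54 × 0.6300 = 6.639 mg/L.
Second outfall: C = (3.690·6.639 + 0.3800·130.0)/4.070 = 18.16 mg/L.

18.2 mg/L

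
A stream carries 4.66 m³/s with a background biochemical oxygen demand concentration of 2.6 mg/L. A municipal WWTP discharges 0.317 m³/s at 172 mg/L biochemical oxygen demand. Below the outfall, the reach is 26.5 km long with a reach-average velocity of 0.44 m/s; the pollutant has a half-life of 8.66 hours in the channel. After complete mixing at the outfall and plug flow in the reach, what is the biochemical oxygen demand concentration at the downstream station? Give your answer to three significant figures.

3.51 mg/L

After mixing, C = (4.660·2.600 + 0.3170·172.0) / 4.977 = 66.64/4.977 = 13.39 mg/L.
Travel time t = 26.5·1000 / 0.44 = 60230 s = 16.73 h.
Half-life 8.66 h → k = ln 2 / 8.66 = 0.08004 h⁻¹ = 1.921 d⁻¹.
Applying C = C₀e^(−kt): 13.39 × 0.2621 = 3.509 mg/L.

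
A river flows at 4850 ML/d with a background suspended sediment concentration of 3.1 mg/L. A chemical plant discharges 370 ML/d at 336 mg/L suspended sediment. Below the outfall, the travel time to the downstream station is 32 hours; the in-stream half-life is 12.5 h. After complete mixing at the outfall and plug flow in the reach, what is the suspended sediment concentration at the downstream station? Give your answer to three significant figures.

4.53 mg/L

Flow-weighted average: C = (4850·3.100 + 370.0·336.0) / 5220 = 139400/5220 = 26.70 mg/L.
Half-life 12.5 h → k = ln 2 / 12.5 = 0.05545 h⁻¹ = 1.331 d⁻¹.
First-order decay: C = 26.70·exp(−k·t) = 26.70·0.1696 = 4.527 mg/L.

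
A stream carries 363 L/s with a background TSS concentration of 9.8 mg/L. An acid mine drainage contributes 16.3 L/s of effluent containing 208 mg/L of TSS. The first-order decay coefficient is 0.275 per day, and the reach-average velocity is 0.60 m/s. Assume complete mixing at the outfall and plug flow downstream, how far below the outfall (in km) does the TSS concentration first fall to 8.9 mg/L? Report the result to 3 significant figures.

Mixed concentration C = ΣQC/ΣQ = (363.0·9.800 + 16.30·208.0) / 379.3 = 6948/379.3 = 18.32 mg/L.
Set 18.32·exp(−k·t) = 8.9 → t = ln(18.32/8.9)/k = 226800 s = 62.99 h.
Distance = v·t = 0.60·226800 = 136100 m = 136.1 km.

136 km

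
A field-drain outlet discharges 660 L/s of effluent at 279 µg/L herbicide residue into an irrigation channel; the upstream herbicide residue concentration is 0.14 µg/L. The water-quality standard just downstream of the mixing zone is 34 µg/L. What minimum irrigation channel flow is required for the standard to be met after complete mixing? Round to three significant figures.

Set C_mix = 34: (Q·0.1400 + 660.0·279.0) / (Q + 660.0) = 34
→ Q = 660.0·(279.0 − 34)/(34 − 0.1400) = 4776 L/s.

4780 L/s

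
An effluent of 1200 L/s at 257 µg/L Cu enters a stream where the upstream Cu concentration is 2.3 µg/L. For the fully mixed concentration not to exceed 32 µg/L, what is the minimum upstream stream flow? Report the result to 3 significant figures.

Set C_mix = 32: (Q·2.300 + 1200·257.0) / (Q + 1200) = 32
→ Q = 1200·(257.0 − 32)/(32 − 2.300) = 9091 L/s.

9090 L/s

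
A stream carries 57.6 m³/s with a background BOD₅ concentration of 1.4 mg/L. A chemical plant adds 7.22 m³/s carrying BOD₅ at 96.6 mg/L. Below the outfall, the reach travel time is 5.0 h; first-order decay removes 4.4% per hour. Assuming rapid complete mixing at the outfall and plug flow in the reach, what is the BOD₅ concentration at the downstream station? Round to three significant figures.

9.59 mg/L

Mixed concentration C = ΣQC/ΣQ = (57.60·1.400 + 7.220·96.60) / 64.82 = 778.1/64.82 = 12.00 mg/L.
4.4%/h lost → k = −ln(1 − 0.044) = 0.04500 h⁻¹.
Decay over the reach: 12.00·exp(−kt) = 12.00·0.7985 = 9.585 mg/L.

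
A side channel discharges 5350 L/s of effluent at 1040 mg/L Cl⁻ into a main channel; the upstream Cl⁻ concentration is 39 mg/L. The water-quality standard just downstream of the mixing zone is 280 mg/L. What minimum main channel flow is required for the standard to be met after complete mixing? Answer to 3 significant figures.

16900 L/s

Set C_mix = 280: (Q·39.00 + 5350·1040) / (Q + 5350) = 280
→ Q = 5350·(1040 − 280)/(280 − 39.00) = 16870 L/s.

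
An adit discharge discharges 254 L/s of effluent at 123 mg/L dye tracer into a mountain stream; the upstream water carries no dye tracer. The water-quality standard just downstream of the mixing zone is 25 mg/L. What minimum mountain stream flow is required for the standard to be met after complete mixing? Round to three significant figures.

996 L/s

Set C_mix = 25: (Q·0 + 254.0·123.0) / (Q + 254.0) = 25
→ Q = 254.0·(123.0 − 25)/(25 − 0) = 995.7 L/s.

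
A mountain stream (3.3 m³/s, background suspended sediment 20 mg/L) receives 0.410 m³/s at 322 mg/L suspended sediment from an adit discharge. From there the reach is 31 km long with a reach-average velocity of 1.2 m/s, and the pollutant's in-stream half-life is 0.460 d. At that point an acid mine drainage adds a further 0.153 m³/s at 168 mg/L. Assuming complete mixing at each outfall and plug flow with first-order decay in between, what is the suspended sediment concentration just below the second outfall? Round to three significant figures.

39.3 mg/L

After mixing, C = (3.300·20.00 + 0.4100·322.0) / 3.710 = 198.0/3.710 = 53.37 mg/L; combined flow 3.710 m³/s.
Travel time t = 31·1000 / 1.2 = 25830 s = 7.176 h.
Half-life 0.460 d → k = ln 2 / 0.460 = 1.507 d⁻¹.
After decay, C = 53.37 × e^(−kt) = 53.37 × 0.6373 = 34.01 mg/L.
Second outfall: C = (3.710·34.01 + 0.1530·168.0)/3.863 = 39.32 mg/L.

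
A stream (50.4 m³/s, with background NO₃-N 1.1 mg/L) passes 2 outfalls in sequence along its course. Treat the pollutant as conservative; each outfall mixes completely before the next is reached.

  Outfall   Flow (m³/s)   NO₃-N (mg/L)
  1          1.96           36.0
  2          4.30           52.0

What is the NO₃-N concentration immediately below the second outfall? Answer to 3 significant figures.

Below outfall 1: Q → 52.36 m³/s, C = (50.40·1.100 + 1.960·36.00)/52.36 = 2.406 mg/L.
Below outfall 2: Q → 56.66 m³/s, C = (52.36·2.406 + 4.300·52.00)/56.66 = 6.170 mg/L.

6.17 mg/L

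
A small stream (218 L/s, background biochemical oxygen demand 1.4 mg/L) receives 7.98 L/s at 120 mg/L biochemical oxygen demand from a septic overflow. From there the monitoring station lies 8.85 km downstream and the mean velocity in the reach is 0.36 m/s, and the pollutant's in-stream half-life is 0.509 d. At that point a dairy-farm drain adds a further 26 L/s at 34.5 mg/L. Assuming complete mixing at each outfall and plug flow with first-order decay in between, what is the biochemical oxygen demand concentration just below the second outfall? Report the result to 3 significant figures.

Conservation of mass: C = (218.0·1.400 + 7.980·120.0) / 226.0 = 1263/226.0 = 5.588 mg/L; combined flow 226.0 L/s.
Travel time t = 8.85·1000 / 0.36 = 24580 s = 6.829 h.
Half-life 0.509 d → k = ln 2 / 0.509 = 1.362 d⁻¹.
Applying C = C₀e^(−kt): 5.588 × 0.6788 = 3.793 mg/L.
Second outfall: C = (226.0·3.793 + 26.00·34.50)/252.0 = 6.961 mg/L.

6.96 mg/L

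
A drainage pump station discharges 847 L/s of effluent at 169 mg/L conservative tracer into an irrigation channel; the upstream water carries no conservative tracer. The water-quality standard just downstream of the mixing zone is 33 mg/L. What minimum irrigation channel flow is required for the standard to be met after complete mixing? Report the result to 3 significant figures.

Set C_mix = 33: (Q·0 + 847.0·169.0) / (Q + 847.0) = 33
→ Q = 847.0·(169.0 − 33)/(33 − 0) = 3491 L/s.

3490 L/s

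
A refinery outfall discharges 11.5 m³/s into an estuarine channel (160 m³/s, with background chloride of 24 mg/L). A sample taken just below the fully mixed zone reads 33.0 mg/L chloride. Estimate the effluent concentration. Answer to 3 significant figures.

Mass balance: 160.0·24.00 + 11.50·Cₑ = 171.5·33.00
→ Cₑ = (171.5·33.00 − 160.0·24.00) / 11.50 = 158.2 mg/L.

158 mg/L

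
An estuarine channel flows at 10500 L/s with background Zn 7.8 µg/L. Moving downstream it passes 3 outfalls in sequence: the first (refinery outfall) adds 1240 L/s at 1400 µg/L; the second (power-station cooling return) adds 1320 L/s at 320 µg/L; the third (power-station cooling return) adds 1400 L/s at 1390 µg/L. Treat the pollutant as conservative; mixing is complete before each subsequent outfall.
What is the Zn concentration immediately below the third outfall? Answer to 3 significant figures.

290 µg/L

Outfall 1: combined Q = 11740 L/s; C = (10500·7.800 + 1240·1400)/11740 = 154.8 µg/L.
Outfall 2: combined Q = 13060 L/s; C = (11740·154.8 + 1320·320.0)/13060 = 171.5 µg/L.
Outfall 3: combined Q = 14460 L/s; C = (13060·171.5 + 1400·1390)/14460 = 289.5 µg/L.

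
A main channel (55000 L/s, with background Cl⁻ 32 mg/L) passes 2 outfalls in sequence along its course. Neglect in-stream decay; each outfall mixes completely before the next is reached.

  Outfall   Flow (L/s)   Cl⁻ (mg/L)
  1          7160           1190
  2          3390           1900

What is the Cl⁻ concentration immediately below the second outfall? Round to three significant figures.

After outfall 1: Q = 55000 + 7160 = 62160 L/s; C = (55000·32.00 + 7160·1190)/62160 = 165.4 mg/L.
After outfall 2: Q = 62160 + 3390 = 65550 L/s; C = (62160·165.4 + 3390·1900)/65550 = 255.1 mg/L.

255 mg/L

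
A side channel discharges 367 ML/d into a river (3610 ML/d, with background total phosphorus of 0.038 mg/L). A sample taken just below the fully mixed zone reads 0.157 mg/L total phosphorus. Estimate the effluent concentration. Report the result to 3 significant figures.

1.33 mg/L

Mass balance: 3610·0.03800 + 367.0·Cₑ = 3977·0.1570
→ Cₑ = (3977·0.1570 − 3610·0.03800) / 367.0 = 1.328 mg/L.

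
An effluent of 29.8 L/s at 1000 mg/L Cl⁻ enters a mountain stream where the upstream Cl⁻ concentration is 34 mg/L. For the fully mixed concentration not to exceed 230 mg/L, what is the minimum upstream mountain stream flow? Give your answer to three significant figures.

Set C_mix = 230: (Q·34.00 + 29.80·1000) / (Q + 29.80) = 230
→ Q = 29.80·(1000 − 230)/(230 − 34.00) = 117.1 L/s.

117 L/s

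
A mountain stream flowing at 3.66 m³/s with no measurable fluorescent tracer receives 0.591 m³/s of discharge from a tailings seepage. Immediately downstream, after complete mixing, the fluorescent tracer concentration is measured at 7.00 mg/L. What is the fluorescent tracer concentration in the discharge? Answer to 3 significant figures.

Mass balance: 3.660·0 + 0.5910·Cₑ = 4.251·7.000
→ Cₑ = (4.251·7.000 − 3.660·0) / 0.5910 = 50.35 mg/L.

50.4 mg/L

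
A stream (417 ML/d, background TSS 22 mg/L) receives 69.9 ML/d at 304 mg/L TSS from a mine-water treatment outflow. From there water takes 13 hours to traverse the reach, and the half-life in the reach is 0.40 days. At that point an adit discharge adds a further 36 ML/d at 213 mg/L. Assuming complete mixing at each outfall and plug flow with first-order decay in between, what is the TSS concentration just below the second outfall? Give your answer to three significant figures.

Conservation of mass: C = (417.0·22.00 + 69.90·304.0) / 486.9 = 30420/486.9 = 62.48 mg/L; combined flow 486.9 ML/d.
Half-life 0.40 d → k = ln 2 / 0.40 = 1.733 d⁻¹.
Decay over the reach: 62.48·exp(−kt) = 62.48·0.3912 = 24.44 mg/L.
Second outfall: C = (486.9·24.44 + 36.00·213.0)/522.9 = 37.42 mg/L.

37.4 mg/L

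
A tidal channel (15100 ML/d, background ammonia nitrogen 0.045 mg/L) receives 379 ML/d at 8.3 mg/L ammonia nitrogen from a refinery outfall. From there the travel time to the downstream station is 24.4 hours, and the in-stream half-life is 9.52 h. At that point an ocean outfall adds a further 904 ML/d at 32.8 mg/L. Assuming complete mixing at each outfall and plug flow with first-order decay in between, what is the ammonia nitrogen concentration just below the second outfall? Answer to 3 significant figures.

Mixed concentration C = ΣQC/ΣQ = (15100·0.04500 + 379.0·8.300) / 15480 = 3825/15480 = 0.2471 mg/L; combined flow 15480 ML/d.
Half-life 9.52 h → k = ln 2 / 9.52 = 0.07281 h⁻¹ = 1.747 d⁻¹.
Decay over the reach: 0.2471·exp(−kt) = 0.2471·0.1692 = 0.04182 mg/L.
At the second outfall, C = (15480·0.04182 + 904.0·32.80) / (15480 + 904.0) = 1.849 mg/L.

1.85 mg/L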